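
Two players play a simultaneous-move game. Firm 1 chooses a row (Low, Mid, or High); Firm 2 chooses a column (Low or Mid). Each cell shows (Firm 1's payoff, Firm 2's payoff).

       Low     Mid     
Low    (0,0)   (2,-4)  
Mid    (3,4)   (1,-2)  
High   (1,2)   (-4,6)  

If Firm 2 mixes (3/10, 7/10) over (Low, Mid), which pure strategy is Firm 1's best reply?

Firm 1's best reply maximizes expected payoff against the mix.
Low: (3/10)·0 + (7/10)·2 = 7/5
Mid: (3/10)·3 + (7/10)·1 = 8/5
High: (3/10)·1 + (7/10)·(-4) = -5/2
Highest expected payoff is 8/5, from Mid.

Mid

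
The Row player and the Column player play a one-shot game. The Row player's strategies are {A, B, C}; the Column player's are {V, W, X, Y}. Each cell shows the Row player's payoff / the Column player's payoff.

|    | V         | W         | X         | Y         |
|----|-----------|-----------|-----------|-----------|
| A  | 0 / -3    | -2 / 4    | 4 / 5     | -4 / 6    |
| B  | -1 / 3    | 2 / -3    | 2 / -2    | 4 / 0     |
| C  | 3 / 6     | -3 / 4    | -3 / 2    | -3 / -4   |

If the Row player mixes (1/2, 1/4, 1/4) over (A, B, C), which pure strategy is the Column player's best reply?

X

The Column player's best reply maximizes expected payoff against the mix.
V: (1/2)·(-3) + (1/4)·3 + (1/4)·6 = 3/4
W: (1/2)·4 + (1/4)·(-3) + (1/4)·4 = 9/4
X: (1/2)·5 + (1/4)·(-2) + (1/4)·2 = 5/2
Y: (1/2)·6 + (1/4)·0 + (1/4)·(-4) = 2
Highest expected payoff is 5/2, from X.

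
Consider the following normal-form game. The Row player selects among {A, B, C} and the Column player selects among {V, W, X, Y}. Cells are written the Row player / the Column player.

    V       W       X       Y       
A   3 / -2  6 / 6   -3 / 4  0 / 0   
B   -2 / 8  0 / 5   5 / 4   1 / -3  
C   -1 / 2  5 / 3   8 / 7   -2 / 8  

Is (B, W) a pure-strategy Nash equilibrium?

No

Holding the Column player at W: the Row player gets 0 from B but could get 6 by switching to A. The Row player has a profitable deviation.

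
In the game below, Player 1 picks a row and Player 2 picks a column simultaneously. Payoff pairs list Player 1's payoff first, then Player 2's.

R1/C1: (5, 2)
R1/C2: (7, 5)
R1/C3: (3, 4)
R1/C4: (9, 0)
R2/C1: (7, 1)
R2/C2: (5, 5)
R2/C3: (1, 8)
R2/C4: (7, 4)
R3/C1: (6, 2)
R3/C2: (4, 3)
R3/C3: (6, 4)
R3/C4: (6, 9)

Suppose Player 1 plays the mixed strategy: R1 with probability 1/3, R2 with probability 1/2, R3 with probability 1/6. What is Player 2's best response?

C3

Compute Player 2's expected payoff from each pure strategy against the given mix.
C1: (1/3)·2 + (1/2)·1 + (1/6)·2 = 3/2
C2: (1/3)·5 + (1/2)·5 + (1/6)·3 = 14/3
C3: (1/3)·4 + (1/2)·8 + (1/6)·4 = 6
C4: (1/3)·0 + (1/2)·4 + (1/6)·9 = 7/2
Highest expected payoff is 6, from C3.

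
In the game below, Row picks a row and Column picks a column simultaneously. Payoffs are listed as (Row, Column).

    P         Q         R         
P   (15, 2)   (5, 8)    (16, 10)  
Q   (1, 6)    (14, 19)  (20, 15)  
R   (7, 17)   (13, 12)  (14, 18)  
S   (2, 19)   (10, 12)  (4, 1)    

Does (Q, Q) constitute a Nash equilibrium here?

Yes

Holding Column at Q: Row gets 14 from Q, versus 5 from P, 13 from R, 10 from S. No profitable deviation for Row.
Holding Row at Q: Column gets 19 from Q, versus 6 from P, 15 from R. No profitable deviation for Column either.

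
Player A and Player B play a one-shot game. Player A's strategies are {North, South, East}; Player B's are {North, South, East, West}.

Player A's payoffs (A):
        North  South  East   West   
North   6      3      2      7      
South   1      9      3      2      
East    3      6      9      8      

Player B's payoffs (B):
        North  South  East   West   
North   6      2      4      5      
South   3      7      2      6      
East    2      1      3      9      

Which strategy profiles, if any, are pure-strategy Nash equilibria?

(North, North), (South, South), and (East, West)

A profile is a Nash equilibrium when each player is best-responding to the other.
Player A's best responses — vs North: North (payoff 6); vs South: South (payoff 9); vs East: East (payoff 9); vs West: East (payoff 8).
Player B's best responses — vs North: North (payoff 6); vs South: South (payoff 7); vs East: West (payoff 9).
Mutual best responses occur at (North, North), (South, South), and (East, West); at each, neither player gains by switching.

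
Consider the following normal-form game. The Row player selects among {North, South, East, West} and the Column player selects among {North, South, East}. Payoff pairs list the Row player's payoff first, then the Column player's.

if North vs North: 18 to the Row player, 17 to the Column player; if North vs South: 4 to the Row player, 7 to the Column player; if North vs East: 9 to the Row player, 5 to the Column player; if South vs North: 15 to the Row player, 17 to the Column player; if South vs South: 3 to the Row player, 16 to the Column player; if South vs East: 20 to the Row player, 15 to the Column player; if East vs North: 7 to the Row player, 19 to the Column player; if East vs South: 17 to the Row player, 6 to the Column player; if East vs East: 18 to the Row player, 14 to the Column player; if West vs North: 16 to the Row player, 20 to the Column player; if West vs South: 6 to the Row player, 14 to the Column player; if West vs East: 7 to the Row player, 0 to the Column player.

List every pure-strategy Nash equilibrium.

Check mutual best responses: a cell is a NE iff neither player can gain by unilaterally deviating.
The Row player's best responses — vs North: North (payoff 18); vs South: East (payoff 17); vs East: South (payoff 20).
The Column player's best responses — vs North: North (payoff 17); vs South: North (payoff 17); vs East: North (payoff 19); vs West: North (payoff 20).
The only mutual best response is (North, North); neither player gains by switching there.

(North, North)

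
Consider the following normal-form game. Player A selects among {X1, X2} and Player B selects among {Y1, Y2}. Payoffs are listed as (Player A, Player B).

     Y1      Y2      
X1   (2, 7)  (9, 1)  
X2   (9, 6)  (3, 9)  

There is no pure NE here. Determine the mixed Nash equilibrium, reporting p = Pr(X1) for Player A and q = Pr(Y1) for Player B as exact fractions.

p = 1/3, q = 6/13

Each player's mixing probability is pinned down by making the *other* player indifferent.
Player B indifferent between Y1 and Y2: p·7 + (1−p)·6 = p·1 + (1−p)·9 ⟹ 6 + 1p = 9 + (-8)p ⟹ p = 1/3.
Player A indifferent between X1 and X2: q·2 + (1−q)·9 = q·9 + (1−q)·3 ⟹ 9 + (-7)q = 3 + 6q ⟹ q = 6/13.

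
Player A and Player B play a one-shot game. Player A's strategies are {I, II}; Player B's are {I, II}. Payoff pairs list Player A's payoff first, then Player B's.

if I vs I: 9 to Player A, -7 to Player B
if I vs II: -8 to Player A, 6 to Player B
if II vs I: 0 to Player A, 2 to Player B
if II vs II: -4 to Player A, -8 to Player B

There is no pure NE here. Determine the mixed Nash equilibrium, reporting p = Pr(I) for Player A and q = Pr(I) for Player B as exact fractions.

p = 10/23, q = 4/13

In a mixed NE each player is indifferent between their pure strategies, so the opponent's mix sets the indifference.
Player B indifferent between I and II: p·(-7) + (1−p)·2 = p·6 + (1−p)·(-8) ⟹ 2 + (-9)p = (-8) + 14p ⟹ p = 10/23.
Player A indifferent between I and II: q·9 + (1−q)·(-8) = q·0 + (1−q)·(-4) ⟹ (-8) + 17q = (-4) + 4q ⟹ q = 4/13.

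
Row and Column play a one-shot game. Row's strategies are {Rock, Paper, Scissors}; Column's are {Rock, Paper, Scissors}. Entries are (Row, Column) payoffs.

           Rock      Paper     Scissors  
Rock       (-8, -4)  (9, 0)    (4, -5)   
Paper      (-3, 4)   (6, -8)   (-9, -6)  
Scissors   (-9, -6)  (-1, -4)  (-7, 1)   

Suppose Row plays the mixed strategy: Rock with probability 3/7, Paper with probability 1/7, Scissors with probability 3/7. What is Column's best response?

Column's best reply maximizes expected payoff against the mix.
Rock: (3/7)·(-4) + (1/7)·4 + (3/7)·(-6) = -26/7
Paper: (3/7)·0 + (1/7)·(-8) + (3/7)·(-4) = -20/7
Scissors: (3/7)·(-5) + (1/7)·(-6) + (3/7)·1 = -18/7
Highest expected payoff is -18/7, from Scissors.

Scissors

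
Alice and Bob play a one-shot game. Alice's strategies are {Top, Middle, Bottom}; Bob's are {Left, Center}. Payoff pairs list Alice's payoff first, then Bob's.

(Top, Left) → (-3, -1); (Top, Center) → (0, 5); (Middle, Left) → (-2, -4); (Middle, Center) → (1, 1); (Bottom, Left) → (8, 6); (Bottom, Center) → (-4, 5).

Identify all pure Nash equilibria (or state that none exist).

(Middle, Center) and (Bottom, Left)

Check mutual best responses: a cell is a NE iff neither player can gain by unilaterally deviating.
Alice's best responses — vs Left: Bottom (payoff 8); vs Center: Middle (payoff 1).
Bob's best responses — vs Top: Center (payoff 5); vs Middle: Center (payoff 1); vs Bottom: Left (payoff 6).
Mutual best responses occur at (Middle, Center) and (Bottom, Left); at each, neither player gains by switching.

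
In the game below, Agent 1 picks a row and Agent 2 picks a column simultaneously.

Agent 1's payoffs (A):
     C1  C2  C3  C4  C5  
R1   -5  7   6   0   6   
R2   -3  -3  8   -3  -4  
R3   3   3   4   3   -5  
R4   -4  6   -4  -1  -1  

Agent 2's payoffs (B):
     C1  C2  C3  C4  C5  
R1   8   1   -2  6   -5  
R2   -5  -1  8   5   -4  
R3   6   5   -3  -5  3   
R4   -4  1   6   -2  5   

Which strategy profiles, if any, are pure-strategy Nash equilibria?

Check mutual best responses: a cell is a NE iff neither player can gain by unilaterally deviating.
Agent 1's best responses — vs C1: R3 (payoff 3); vs C2: R1 (payoff 7); vs C3: R2 (payoff 8); vs C4: R3 (payoff 3); vs C5: R1 (payoff 6).
Agent 2's best responses — vs R1: C1 (payoff 8); vs R2: C3 (payoff 8); vs R3: C1 (payoff 6); vs R4: C3 (payoff 6).
Mutual best responses occur at (R2, C3) and (R3, C1); at each, neither player gains by switching.

(R2, C3) and (R3, C1)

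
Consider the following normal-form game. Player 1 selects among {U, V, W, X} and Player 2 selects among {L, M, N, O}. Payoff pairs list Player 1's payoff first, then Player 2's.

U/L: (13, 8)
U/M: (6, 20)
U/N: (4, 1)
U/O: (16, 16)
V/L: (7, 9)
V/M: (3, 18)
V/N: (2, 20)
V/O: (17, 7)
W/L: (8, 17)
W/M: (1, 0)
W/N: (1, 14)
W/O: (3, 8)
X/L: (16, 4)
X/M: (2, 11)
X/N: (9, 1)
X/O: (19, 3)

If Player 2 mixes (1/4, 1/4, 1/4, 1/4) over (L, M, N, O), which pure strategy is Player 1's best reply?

X

Player 1's best reply maximizes expected payoff against the mix.
U: (1/4)·13 + (1/4)·6 + (1/4)·4 + (1/4)·16 = 39/4
V: (1/4)·7 + (1/4)·3 + (1/4)·2 + (1/4)·17 = 29/4
W: (1/4)·8 + (1/4)·1 + (1/4)·1 + (1/4)·3 = 13/4
X: (1/4)·16 + (1/4)·2 + (1/4)·9 + (1/4)·19 = 23/2
Highest expected payoff is 23/2, from X.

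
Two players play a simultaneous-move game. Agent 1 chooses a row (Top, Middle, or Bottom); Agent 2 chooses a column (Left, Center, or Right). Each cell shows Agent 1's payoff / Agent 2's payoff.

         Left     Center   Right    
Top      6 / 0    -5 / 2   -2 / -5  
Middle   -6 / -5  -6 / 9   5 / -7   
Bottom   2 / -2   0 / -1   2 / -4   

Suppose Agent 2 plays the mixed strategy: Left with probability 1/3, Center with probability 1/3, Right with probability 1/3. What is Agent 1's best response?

Agent 1's best reply maximizes expected payoff against the mix.
Top: (1/3)·6 + (1/3)·(-5) + (1/3)·(-2) = -1/3
Middle: (1/3)·(-6) + (1/3)·(-6) + (1/3)·5 = -7/3
Bottom: (1/3)·2 + (1/3)·0 + (1/3)·2 = 4/3
Highest expected payoff is 4/3, from Bottom.

Bottom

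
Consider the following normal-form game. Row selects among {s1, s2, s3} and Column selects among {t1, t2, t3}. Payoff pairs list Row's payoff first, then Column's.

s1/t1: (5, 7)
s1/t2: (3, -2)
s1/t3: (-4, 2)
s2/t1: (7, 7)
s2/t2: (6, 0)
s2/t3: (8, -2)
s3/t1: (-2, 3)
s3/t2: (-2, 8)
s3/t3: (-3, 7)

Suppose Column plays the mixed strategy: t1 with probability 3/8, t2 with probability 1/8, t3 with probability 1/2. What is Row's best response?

Compute Row's expected payoff from each pure strategy against the given mix.
s1: (3/8)·5 + (1/8)·3 + (1/2)·(-4) = 1/4
s2: (3/8)·7 + (1/8)·6 + (1/2)·8 = 59/8
s3: (3/8)·(-2) + (1/8)·(-2) + (1/2)·(-3) = -5/2
Highest expected payoff is 59/8, from s2.

s2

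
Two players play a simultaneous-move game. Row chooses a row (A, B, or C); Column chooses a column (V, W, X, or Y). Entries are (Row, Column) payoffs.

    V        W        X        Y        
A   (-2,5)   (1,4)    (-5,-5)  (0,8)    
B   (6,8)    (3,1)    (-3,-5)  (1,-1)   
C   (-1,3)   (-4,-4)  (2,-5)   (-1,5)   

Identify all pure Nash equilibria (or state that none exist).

Find each player's best response to every opponent strategy; NE are the intersections.
Row's best responses — vs V: B (payoff 6); vs W: B (payoff 3); vs X: C (payoff 2); vs Y: B (payoff 1).
Column's best responses — vs A: Y (payoff 8); vs B: V (payoff 8); vs C: Y (payoff 5).
The only mutual best response is (B, V); neither player gains by switching there.

(B, V)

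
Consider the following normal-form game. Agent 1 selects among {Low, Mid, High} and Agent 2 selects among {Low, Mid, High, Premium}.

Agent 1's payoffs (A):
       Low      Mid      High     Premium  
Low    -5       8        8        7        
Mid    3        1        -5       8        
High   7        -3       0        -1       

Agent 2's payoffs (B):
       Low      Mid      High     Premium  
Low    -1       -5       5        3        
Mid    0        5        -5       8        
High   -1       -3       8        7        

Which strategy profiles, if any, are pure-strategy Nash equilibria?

Find each player's best response to every opponent strategy; NE are the intersections.
Agent 1's best responses — vs Low: High (payoff 7); vs Mid: Low (payoff 8); vs High: Low (payoff 8); vs Premium: Mid (payoff 8).
Agent 2's best responses — vs Low: High (payoff 5); vs Mid: Premium (payoff 8); vs High: High (payoff 8).
Mutual best responses occur at (Low, High) and (Mid, Premium); at each, neither player gains by switching.

(Low, High) and (Mid, Premium)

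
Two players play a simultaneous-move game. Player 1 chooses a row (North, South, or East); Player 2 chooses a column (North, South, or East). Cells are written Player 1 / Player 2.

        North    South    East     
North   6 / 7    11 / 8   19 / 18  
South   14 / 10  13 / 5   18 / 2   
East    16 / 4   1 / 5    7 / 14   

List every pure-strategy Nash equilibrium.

(North, East)

Find each player's best response to every opponent strategy; NE are the intersections.
Player 1's best responses — vs North: East (payoff 16); vs South: South (payoff 13); vs East: North (payoff 19).
Player 2's best responses — vs North: East (payoff 18); vs South: North (payoff 10); vs East: East (payoff 14).
The only mutual best response is (North, East); neither player gains by switching there.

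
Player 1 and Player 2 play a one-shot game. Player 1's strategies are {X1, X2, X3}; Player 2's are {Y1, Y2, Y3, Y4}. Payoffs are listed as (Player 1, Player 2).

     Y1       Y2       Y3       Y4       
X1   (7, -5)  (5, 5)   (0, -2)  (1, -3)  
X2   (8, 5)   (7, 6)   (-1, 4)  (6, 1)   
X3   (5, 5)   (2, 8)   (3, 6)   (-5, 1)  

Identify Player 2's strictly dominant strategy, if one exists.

Y2

Check whether one of Player 2's strategies beats all alternatives regardless of what the opponent does.
Y2 strictly dominates: vs X1: 5 > each of {-5, -2, -3}; vs X2: 6 > each of {5, 4, 1}; vs X3: 8 > each of {5, 6, 1}.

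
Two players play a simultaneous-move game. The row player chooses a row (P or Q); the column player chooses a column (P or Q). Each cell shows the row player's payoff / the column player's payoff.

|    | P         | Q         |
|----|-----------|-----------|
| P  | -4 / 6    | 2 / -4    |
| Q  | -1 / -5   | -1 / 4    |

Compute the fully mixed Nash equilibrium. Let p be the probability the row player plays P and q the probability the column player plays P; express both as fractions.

In a mixed NE each player is indifferent between their pure strategies, so the opponent's mix sets the indifference.
The column player indifferent between P and Q: p·6 + (1−p)·(-5) = p·(-4) + (1−p)·4 ⟹ (-5) + 11p = 4 + (-8)p ⟹ p = 9/19.
The row player indifferent between P and Q: q·(-4) + (1−q)·2 = q·(-1) + (1−q)·(-1) ⟹ 2 + (-6)q = (-1) + 0q ⟹ q = 1/2.

p = 9/19, q = 1/2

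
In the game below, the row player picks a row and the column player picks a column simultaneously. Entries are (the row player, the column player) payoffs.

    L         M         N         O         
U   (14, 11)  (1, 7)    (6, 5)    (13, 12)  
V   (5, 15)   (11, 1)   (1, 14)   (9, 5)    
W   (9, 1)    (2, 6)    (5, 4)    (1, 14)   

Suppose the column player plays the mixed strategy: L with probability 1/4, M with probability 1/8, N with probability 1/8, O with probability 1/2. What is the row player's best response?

U

The row player's best reply maximizes expected payoff against the mix.
U: (1/4)·14 + (1/8)·1 + (1/8)·6 + (1/2)·13 = 87/8
V: (1/4)·5 + (1/8)·11 + (1/8)·1 + (1/2)·9 = 29/4
W: (1/4)·9 + (1/8)·2 + (1/8)·5 + (1/2)·1 = 29/8
Highest expected payoff is 87/8, from U.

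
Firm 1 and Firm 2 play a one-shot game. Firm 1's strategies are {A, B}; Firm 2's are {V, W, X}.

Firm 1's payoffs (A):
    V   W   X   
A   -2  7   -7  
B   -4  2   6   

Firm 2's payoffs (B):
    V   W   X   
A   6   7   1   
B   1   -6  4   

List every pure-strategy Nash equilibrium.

(A, W) and (B, X)

A profile is a Nash equilibrium when each player is best-responding to the other.
Firm 1's best responses — vs V: A (payoff -2); vs W: A (payoff 7); vs X: B (payoff 6).
Firm 2's best responses — vs A: W (payoff 7); vs B: X (payoff 4).
Mutual best responses occur at (A, W) and (B, X); at each, neither player gains by switching.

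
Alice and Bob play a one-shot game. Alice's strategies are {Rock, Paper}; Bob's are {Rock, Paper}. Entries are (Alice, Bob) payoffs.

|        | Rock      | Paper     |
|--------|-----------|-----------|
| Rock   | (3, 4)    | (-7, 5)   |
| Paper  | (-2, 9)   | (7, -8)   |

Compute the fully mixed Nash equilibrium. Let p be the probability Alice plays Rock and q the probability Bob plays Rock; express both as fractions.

p = 17/18, q = 14/19

In a mixed NE each player is indifferent between their pure strategies, so the opponent's mix sets the indifference.
Bob indifferent between Rock and Paper: p·4 + (1−p)·9 = p·5 + (1−p)·(-8) ⟹ 9 + (-5)p = (-8) + 13p ⟹ p = 17/18.
Alice indifferent between Rock and Paper: q·3 + (1−q)·(-7) = q·(-2) + (1−q)·7 ⟹ (-7) + 10q = 7 + (-9)q ⟹ q = 14/19.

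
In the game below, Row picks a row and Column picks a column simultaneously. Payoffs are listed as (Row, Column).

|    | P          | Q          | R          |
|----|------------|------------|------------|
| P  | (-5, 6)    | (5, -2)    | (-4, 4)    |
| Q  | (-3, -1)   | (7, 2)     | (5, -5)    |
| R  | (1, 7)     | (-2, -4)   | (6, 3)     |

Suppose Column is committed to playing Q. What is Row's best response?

With Column fixed at Q, Row's payoffs are: P → 5, Q → 7, R → -2.
The maximum is 7, achieved by Q.

Q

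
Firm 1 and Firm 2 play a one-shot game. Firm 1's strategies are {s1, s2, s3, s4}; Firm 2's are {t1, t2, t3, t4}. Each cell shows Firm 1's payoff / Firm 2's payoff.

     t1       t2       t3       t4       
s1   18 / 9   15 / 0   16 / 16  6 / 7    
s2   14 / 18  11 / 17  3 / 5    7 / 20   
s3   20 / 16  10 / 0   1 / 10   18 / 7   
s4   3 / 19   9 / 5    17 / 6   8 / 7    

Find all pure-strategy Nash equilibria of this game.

A profile is a Nash equilibrium when each player is best-responding to the other.
Firm 1's best responses — vs t1: s3 (payoff 20); vs t2: s1 (payoff 15); vs t3: s4 (payoff 17); vs t4: s3 (payoff 18).
Firm 2's best responses — vs s1: t3 (payoff 16); vs s2: t4 (payoff 20); vs s3: t1 (payoff 16); vs s4: t1 (payoff 19).
The only mutual best response is (s3, t1); neither player gains by switching there.

(s3, t1)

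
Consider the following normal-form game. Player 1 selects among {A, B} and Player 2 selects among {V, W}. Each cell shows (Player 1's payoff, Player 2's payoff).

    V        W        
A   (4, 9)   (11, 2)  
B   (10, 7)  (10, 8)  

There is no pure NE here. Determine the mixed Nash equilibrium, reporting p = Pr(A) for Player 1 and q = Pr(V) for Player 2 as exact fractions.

In a mixed NE each player is indifferent between their pure strategies, so the opponent's mix sets the indifference.
Player 2 indifferent between V and W: p·9 + (1−p)·7 = p·2 + (1−p)·8 ⟹ 7 + 2p = 8 + (-6)p ⟹ p = 1/8.
Player 1 indifferent between A and B: q·4 + (1−q)·11 = q·10 + (1−q)·10 ⟹ 11 + (-7)q = 10 + 0q ⟹ q = 1/7.

p = 1/8, q = 1/7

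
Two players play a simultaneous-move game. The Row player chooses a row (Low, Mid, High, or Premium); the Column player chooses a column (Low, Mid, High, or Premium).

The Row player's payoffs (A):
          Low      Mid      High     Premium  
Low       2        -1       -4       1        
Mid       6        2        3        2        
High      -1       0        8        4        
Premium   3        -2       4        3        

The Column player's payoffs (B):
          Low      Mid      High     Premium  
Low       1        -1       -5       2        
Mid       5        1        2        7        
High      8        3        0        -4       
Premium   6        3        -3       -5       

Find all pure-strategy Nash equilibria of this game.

No pure-strategy Nash equilibrium

A profile is a Nash equilibrium when each player is best-responding to the other.
The Row player's best responses — vs Low: Mid (payoff 6); vs Mid: Mid (payoff 2); vs High: High (payoff 8); vs Premium: High (payoff 4).
The Column player's best responses — vs Low: Premium (payoff 2); vs Mid: Premium (payoff 7); vs High: Low (payoff 8); vs Premium: Low (payoff 6).
No cell has both players best-responding. For instance, the Row player's best reply to Low is Mid, but against Mid the Column player prefers Premium over Low.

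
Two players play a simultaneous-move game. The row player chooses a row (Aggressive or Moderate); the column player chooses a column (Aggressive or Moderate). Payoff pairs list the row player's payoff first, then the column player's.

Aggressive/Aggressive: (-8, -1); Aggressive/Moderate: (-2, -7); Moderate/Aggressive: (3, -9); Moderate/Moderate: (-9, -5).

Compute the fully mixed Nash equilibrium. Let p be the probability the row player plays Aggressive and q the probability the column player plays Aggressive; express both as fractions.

p = 2/5, q = 7/18

Each player's mixing probability is pinned down by making the *other* player indifferent.
The column player indifferent between Aggressive and Moderate: p·(-1) + (1−p)·(-9) = p·(-7) + (1−p)·(-5) ⟹ (-9) + 8p = (-5) + (-2)p ⟹ p = 2/5.
The row player indifferent between Aggressive and Moderate: q·(-8) + (1−q)·(-2) = q·3 + (1−q)·(-9) ⟹ (-2) + (-6)q = (-9) + 12q ⟹ q = 7/18.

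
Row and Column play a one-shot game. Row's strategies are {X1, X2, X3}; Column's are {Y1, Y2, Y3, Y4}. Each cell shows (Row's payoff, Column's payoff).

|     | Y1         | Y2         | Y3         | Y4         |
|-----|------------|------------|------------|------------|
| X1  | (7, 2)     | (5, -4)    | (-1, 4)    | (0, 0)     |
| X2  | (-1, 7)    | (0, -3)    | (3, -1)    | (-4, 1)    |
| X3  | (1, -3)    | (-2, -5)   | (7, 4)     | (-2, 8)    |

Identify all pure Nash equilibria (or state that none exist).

There is no pure-strategy Nash equilibrium

Find each player's best response to every opponent strategy; NE are the intersections.
Row's best responses — vs Y1: X1 (payoff 7); vs Y2: X1 (payoff 5); vs Y3: X3 (payoff 7); vs Y4: X1 (payoff 0).
Column's best responses — vs X1: Y3 (payoff 4); vs X2: Y1 (payoff 7); vs X3: Y4 (payoff 8).
No cell has both players best-responding. For instance, Row's best reply to Y1 is X1, but against X1 Column prefers Y3 over Y1.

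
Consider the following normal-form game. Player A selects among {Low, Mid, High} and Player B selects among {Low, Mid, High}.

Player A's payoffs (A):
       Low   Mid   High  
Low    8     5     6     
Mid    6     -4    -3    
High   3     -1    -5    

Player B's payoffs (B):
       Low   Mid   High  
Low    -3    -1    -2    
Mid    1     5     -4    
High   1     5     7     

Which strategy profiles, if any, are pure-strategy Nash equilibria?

Check mutual best responses: a cell is a NE iff neither player can gain by unilaterally deviating.
Player A's best responses — vs Low: Low (payoff 8); vs Mid: Low (payoff 5); vs High: Low (payoff 6).
Player B's best responses — vs Low: Mid (payoff -1); vs Mid: Mid (payoff 5); vs High: High (payoff 7).
The only mutual best response is (Low, Mid); neither player gains by switching there.

(Low, Mid)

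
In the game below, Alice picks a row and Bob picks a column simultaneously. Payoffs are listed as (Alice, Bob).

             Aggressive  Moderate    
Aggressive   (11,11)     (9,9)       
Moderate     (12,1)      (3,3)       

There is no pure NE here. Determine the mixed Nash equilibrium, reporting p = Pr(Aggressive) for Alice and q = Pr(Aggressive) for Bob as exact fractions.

p = 1/2, q = 6/7

In a mixed NE each player is indifferent between their pure strategies, so the opponent's mix sets the indifference.
Bob indifferent between Aggressive and Moderate: p·11 + (1−p)·1 = p·9 + (1−p)·3 ⟹ 1 + 10p = 3 + 6p ⟹ p = 1/2.
Alice indifferent between Aggressive and Moderate: q·11 + (1−q)·9 = q·12 + (1−q)·3 ⟹ 9 + 2q = 3 + 9q ⟹ q = 6/7.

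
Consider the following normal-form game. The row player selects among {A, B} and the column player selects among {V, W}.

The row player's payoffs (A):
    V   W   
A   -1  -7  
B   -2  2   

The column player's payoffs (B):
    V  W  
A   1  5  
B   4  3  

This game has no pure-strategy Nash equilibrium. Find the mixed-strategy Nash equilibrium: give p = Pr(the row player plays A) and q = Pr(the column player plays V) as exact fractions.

p = 1/5, q = 9/10

Each player's mixing probability is pinned down by making the *other* player indifferent.
The column player indifferent between V and W: p·1 + (1−p)·4 = p·5 + (1−p)·3 ⟹ 4 + (-3)p = 3 + 2p ⟹ p = 1/5.
The row player indifferent between A and B: q·(-1) + (1−q)·(-7) = q·(-2) + (1−q)·2 ⟹ (-7) + 6q = 2 + (-4)q ⟹ q = 9/10.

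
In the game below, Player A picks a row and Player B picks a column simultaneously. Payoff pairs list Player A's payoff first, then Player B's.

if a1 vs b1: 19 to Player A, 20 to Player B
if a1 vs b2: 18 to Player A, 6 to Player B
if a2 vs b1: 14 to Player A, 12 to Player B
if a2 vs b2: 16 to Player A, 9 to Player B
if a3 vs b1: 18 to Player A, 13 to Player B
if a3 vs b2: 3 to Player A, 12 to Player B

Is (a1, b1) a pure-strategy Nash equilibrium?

Yes

Holding Player B at b1: Player A gets 19 from a1, versus 14 from a2, 18 from a3. No profitable deviation for Player A.
Holding Player A at a1: Player B gets 20 from b1, versus 6 from b2. No profitable deviation for Player B either.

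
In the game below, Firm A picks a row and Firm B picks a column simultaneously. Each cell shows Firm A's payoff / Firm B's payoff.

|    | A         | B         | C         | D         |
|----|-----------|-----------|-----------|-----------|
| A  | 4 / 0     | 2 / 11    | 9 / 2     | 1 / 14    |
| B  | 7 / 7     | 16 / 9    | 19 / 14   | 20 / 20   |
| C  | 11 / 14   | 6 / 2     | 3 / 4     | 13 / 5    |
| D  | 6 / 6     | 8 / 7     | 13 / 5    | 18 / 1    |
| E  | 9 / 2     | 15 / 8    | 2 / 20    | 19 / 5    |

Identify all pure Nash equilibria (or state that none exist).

(B, D) and (C, A)

Find each player's best response to every opponent strategy; NE are the intersections.
Firm A's best responses — vs A: C (payoff 11); vs B: B (payoff 16); vs C: B (payoff 19); vs D: B (payoff 20).
Firm B's best responses — vs A: D (payoff 14); vs B: D (payoff 20); vs C: A (payoff 14); vs D: B (payoff 7); vs E: C (payoff 20).
Mutual best responses occur at (B, D) and (C, A); at each, neither player gains by switching.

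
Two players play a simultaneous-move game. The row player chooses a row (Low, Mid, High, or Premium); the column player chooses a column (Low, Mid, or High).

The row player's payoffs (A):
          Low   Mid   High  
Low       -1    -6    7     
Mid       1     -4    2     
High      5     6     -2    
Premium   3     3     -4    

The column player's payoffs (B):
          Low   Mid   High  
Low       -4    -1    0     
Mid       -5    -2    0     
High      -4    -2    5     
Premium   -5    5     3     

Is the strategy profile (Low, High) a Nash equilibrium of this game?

Holding the column player at High: the row player gets 7 from Low, versus 2 from Mid, -2 from High, -4 from Premium. No profitable deviation for the row player.
Holding the row player at Low: the column player gets 0 from High, versus -4 from Low, -1 from Mid. No profitable deviation for the column player either.

Yes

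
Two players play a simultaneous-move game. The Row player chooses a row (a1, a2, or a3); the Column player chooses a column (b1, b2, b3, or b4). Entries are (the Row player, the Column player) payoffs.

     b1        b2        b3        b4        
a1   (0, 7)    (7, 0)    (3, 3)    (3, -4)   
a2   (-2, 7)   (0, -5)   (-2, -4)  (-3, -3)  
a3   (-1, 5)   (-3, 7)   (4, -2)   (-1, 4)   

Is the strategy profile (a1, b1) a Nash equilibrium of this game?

Yes

Holding the Column player at b1: the Row player gets 0 from a1, versus -2 from a2, -1 from a3. No profitable deviation for the Row player.
Holding the Row player at a1: the Column player gets 7 from b1, versus 0 from b2, 3 from b3, -4 from b4. No profitable deviation for the Column player either.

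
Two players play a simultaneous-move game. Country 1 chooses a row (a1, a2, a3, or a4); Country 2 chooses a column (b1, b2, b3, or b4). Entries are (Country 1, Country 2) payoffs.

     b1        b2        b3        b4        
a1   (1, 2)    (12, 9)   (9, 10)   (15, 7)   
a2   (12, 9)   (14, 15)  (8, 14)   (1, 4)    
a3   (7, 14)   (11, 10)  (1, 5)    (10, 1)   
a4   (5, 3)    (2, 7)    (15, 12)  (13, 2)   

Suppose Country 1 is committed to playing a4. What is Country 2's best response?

With Country 1 fixed at a4, Country 2's payoffs are: b1 → 3, b2 → 7, b3 → 12, b4 → 2.
The maximum is 12, achieved by b3.

b3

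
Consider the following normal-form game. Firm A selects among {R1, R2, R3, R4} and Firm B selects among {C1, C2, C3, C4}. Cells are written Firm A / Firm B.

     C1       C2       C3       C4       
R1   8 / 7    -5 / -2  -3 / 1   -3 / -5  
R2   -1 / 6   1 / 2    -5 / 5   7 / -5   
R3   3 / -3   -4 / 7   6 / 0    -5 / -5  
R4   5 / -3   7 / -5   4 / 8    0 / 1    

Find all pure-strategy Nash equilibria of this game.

A profile is a Nash equilibrium when each player is best-responding to the other.
Firm A's best responses — vs C1: R1 (payoff 8); vs C2: R4 (payoff 7); vs C3: R3 (payoff 6); vs C4: R2 (payoff 7).
Firm B's best responses — vs R1: C1 (payoff 7); vs R2: C1 (payoff 6); vs R3: C2 (payoff 7); vs R4: C3 (payoff 8).
The only mutual best response is (R1, C1); neither player gains by switching there.

(R1, C1)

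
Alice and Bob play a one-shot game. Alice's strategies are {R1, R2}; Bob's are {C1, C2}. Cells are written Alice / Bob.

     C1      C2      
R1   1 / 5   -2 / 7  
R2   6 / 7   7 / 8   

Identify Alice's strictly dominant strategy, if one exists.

A strategy is strictly dominant if it gives Alice a strictly higher payoff than every other strategy, against every choice by the opponent.
R2 strictly dominates: vs C1: 6 > 1; vs C2: 7 > -2.

R2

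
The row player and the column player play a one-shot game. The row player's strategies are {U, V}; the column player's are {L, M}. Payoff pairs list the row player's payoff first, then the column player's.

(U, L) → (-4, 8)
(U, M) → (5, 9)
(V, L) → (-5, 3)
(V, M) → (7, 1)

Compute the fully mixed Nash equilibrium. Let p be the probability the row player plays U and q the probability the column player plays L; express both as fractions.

Each player's mixing probability is pinned down by making the *other* player indifferent.
The column player indifferent between L and M: p·8 + (1−p)·3 = p·9 + (1−p)·1 ⟹ 3 + 5p = 1 + 8p ⟹ p = 2/3.
The row player indifferent between U and V: q·(-4) + (1−q)·5 = q·(-5) + (1−q)·7 ⟹ 5 + (-9)q = 7 + (-12)q ⟹ q = 2/3.

p = 2/3, q = 2/3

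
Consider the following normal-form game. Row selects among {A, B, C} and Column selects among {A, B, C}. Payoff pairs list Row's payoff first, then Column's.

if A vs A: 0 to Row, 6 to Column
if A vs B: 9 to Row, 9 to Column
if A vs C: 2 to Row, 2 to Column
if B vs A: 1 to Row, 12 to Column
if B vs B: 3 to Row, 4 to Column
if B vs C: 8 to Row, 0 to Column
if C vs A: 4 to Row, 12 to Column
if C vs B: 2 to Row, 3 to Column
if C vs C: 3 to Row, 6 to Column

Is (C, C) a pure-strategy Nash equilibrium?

Holding Column at C: Row gets 3 from C but could get 8 by switching to B. Row has a profitable deviation.

No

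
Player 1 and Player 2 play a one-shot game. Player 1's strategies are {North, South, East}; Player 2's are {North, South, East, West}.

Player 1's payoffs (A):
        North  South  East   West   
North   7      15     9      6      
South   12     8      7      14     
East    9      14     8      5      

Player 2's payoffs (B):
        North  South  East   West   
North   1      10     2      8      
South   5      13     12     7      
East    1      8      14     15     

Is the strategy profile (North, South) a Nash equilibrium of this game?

Holding Player 2 at South: Player 1 gets 15 from North, versus 8 from South, 14 from East. No profitable deviation for Player 1.
Holding Player 1 at North: Player 2 gets 10 from South, versus 1 from North, 2 from East, 8 from West. No profitable deviation for Player 2 either.

Yes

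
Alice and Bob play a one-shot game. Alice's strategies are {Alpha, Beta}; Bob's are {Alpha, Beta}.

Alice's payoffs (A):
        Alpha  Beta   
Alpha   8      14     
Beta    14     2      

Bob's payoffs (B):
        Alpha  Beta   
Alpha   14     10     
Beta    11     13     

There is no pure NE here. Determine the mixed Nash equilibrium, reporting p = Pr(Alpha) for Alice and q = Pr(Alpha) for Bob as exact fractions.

p = 1/3, q = 2/3

In a mixed NE each player is indifferent between their pure strategies, so the opponent's mix sets the indifference.
Bob indifferent between Alpha and Beta: p·14 + (1−p)·11 = p·10 + (1−p)·13 ⟹ 11 + 3p = 13 + (-3)p ⟹ p = 1/3.
Alice indifferent between Alpha and Beta: q·8 + (1−q)·14 = q·14 + (1−q)·2 ⟹ 14 + (-6)q = 2 + 12q ⟹ q = 2/3.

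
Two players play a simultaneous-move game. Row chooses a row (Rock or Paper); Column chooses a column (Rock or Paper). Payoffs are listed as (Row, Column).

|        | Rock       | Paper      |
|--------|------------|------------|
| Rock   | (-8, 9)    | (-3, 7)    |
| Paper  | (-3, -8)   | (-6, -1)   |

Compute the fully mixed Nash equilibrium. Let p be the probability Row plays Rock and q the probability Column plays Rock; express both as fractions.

p = 7/9, q = 3/8

Each player's mixing probability is pinned down by making the *other* player indifferent.
Column indifferent between Rock and Paper: p·9 + (1−p)·(-8) = p·7 + (1−p)·(-1) ⟹ (-8) + 17p = (-1) + 8p ⟹ p = 7/9.
Row indifferent between Rock and Paper: q·(-8) + (1−q)·(-3) = q·(-3) + (1−q)·(-6) ⟹ (-3) + (-5)q = (-6) + 3q ⟹ q = 3/8.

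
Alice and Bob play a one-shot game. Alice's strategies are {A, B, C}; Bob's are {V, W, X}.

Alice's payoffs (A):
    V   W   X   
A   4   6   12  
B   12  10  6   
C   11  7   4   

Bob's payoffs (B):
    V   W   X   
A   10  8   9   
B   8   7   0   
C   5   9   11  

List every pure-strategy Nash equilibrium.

(B, V)

Check mutual best responses: a cell is a NE iff neither player can gain by unilaterally deviating.
Alice's best responses — vs V: B (payoff 12); vs W: B (payoff 10); vs X: A (payoff 12).
Bob's best responses — vs A: V (payoff 10); vs B: V (payoff 8); vs C: X (payoff 11).
The only mutual best response is (B, V); neither player gains by switching there.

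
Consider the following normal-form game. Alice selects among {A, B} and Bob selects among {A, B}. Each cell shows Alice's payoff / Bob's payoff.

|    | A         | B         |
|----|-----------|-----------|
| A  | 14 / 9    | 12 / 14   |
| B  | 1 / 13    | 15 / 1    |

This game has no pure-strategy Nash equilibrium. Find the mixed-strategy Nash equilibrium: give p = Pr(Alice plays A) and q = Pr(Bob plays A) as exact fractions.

p = 12/17, q = 3/16

In a mixed NE each player is indifferent between their pure strategies, so the opponent's mix sets the indifference.
Bob indifferent between A and B: p·9 + (1−p)·13 = p·14 + (1−p)·1 ⟹ 13 + (-4)p = 1 + 13p ⟹ p = 12/17.
Alice indifferent between A and B: q·14 + (1−q)·12 = q·1 + (1−q)·15 ⟹ 12 + 2q = 15 + (-14)q ⟹ q = 3/16.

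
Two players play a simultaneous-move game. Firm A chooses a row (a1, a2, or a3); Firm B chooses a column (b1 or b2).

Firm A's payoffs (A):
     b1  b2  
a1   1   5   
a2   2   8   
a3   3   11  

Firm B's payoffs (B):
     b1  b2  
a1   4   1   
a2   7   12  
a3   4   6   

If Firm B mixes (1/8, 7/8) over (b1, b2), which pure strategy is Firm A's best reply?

Compute Firm A's expected payoff from each pure strategy against the given mix.
a1: (1/8)·1 + (7/8)·5 = 9/2
a2: (1/8)·2 + (7/8)·8 = 29/4
a3: (1/8)·3 + (7/8)·11 = 10
Highest expected payoff is 10, from a3.

a3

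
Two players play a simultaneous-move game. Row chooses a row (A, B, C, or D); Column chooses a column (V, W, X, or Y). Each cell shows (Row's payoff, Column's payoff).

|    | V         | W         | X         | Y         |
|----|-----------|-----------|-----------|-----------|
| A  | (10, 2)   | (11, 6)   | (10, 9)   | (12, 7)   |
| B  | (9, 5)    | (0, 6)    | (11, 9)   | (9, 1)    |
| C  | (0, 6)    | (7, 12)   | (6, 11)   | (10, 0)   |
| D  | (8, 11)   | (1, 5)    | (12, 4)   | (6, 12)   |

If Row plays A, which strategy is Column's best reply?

With Row fixed at A, Column's payoffs are: V → 2, W → 6, X → 9, Y → 7.
The maximum is 9, achieved by X.

X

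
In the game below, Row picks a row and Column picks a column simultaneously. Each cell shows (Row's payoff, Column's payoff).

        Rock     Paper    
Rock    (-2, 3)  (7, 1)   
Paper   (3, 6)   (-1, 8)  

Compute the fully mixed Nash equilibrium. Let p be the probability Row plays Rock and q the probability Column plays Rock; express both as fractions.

Each player's mixing probability is pinned down by making the *other* player indifferent.
Column indifferent between Rock and Paper: p·3 + (1−p)·6 = p·1 + (1−p)·8 ⟹ 6 + (-3)p = 8 + (-7)p ⟹ p = 1/2.
Row indifferent between Rock and Paper: q·(-2) + (1−q)·7 = q·3 + (1−q)·(-1) ⟹ 7 + (-9)q = (-1) + 4q ⟹ q = 8/13.

p = 1/2, q = 8/13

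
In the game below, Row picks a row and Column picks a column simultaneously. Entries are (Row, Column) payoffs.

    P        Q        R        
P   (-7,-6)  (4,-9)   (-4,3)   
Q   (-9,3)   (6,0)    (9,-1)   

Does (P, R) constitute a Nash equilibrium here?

No

Holding Column at R: Row gets -4 from P but could get 9 by switching to Q. Row has a profitable deviation.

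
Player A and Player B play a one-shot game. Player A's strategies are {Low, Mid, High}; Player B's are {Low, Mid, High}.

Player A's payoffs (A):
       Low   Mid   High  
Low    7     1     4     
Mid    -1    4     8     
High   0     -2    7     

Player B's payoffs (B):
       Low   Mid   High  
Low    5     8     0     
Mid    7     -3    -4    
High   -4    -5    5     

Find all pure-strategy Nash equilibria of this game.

None

Check mutual best responses: a cell is a NE iff neither player can gain by unilaterally deviating.
Player A's best responses — vs Low: Low (payoff 7); vs Mid: Mid (payoff 4); vs High: Mid (payoff 8).
Player B's best responses — vs Low: Mid (payoff 8); vs Mid: Low (payoff 7); vs High: High (payoff 5).
No cell has both players best-responding. For instance, Player A's best reply to High is Mid, but against Mid Player B prefers Low over High.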